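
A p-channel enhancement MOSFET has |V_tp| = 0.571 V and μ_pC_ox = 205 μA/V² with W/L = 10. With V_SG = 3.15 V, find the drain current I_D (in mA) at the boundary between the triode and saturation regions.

At the boundary V_SD = V_ov = V_SG − |V_tp| = 3.15 − 0.571 = 2.58 V.
k_p = μ_pC_ox · (W/L) = 2.05 mA/V².
I_D = ½ k_p V_ov² = 0.5 × 2.05 × 2.58² = 6.82 mA.

I_D = 6.82 mA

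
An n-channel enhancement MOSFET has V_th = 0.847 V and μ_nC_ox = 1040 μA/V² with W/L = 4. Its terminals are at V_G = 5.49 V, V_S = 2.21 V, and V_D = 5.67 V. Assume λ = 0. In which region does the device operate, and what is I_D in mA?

V_GS = V_G − V_S = 5.49 − 2.21 = 3.28 V; V_DS = V_D − V_S = 5.67 − 2.21 = 3.46 V.
k_n = μ_nC_ox · (W/L) = 4.16 mA/V².
V_ov = V_GS − V_th = 3.28 − 0.847 = 2.43 V.
Since V_DS = 3.46 V ≥ V_ov = 2.43 V, the device is in saturation.
I_D = ½ k_n V_ov² = 0.5 × 4.16 × 2.43² = 12.3 mA.

Saturation; I_D = 12.3 mA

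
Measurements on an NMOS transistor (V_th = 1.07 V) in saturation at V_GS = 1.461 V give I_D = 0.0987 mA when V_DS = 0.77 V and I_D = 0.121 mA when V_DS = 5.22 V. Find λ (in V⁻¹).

λ = 0.0528 V⁻¹

With V_GS fixed, I_D ∝ (1 + λ V_DS) in saturation, so I_D2/I_D1 = (1 + λ V_DS2)/(1 + λ V_DS1).
0.121/0.0987 = 1.226 = (1 + 5.22 λ)/(1 + 0.77 λ).
Solving: λ (I_D1 V_DS2 − I_D2 V_DS1) = I_D2 − I_D1, so λ = (0.121 − 0.0987) / (0.0987 × 5.22 − 0.121 × 0.77) = 0.0223 / 0.422 = 0.0528 V⁻¹.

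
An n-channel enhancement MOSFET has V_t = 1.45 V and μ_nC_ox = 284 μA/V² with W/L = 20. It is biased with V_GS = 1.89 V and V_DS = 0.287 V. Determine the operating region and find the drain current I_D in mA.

Triode; I_D = 0.483 mA

k_n = μ_nC_ox · (W/L) = 5.68 mA/V².
V_ov = V_GS − V_t = 1.89 − 1.45 = 0.44 V.
Since V_DS = 0.287 V < V_ov = 0.44 V, the device is in the triode region.
I_D = k_n [V_ov · V_DS − ½ V_DS²] = 5.68 × [0.44 × 0.287 − 0.5 × 0.287²] = 0.483 mA.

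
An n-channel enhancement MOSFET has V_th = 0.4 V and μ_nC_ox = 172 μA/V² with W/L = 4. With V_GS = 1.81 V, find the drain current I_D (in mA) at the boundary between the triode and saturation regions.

I_D = 0.684 mA

At the boundary V_DS = V_ov = V_GS − V_th = 1.81 − 0.4 = 1.41 V.
k_n = μ_nC_ox · (W/L) = 0.688 mA/V².
I_D = ½ k_n V_ov² = 0.5 × 0.688 × 1.41² = 0.684 mA.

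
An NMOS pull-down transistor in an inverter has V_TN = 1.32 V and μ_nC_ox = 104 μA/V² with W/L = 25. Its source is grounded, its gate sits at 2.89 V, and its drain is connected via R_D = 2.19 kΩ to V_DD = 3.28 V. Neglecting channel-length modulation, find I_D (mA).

V_GS = V_G = 2.89 V, so V_ov = 2.89 − 1.32 = 1.57 V.
k_n = μ_nC_ox · (W/L) = 2.6 mA/V².
Assume saturation: I_D = ½ k_n V_ov² = 0.5 × 2.6 × 1.57² = 3.2 mA, giving V_DS = V_DD − I_D R_D = 3.28 − 3.2 × 2.19 = -3.74 V.
But -3.74 V < V_ov = 1.57 V, so the device is actually in triode.
In triode I_D = k_n[V_ov V_DS − ½ V_DS²] and I_D = (V_DD − V_DS)/R_D. Equating: 2.85 V_DS² − 9.94 V_DS + 3.28 = 0, giving V_DS = 0.369 V (the root below V_ov).
I_D = (3.28 − 0.369) / 2.19 = 1.33 mA.

I_D = 1.33 mA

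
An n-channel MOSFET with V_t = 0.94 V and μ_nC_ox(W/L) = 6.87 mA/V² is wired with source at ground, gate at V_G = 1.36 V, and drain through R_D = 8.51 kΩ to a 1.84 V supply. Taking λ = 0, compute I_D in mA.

I_D = 0.207 mA

V_GS = V_G = 1.36 V, so V_ov = 1.36 − 0.94 = 0.42 V.
Assume saturation: I_D = ½ k_n V_ov² = 0.5 × 6.87 × 0.42² = 0.606 mA, giving V_DS = V_DD − I_D R_D = 1.84 − 0.606 × 8.51 = -3.32 V.
But -3.32 V < V_ov = 0.42 V, so the device is actually in triode.
In triode I_D = k_n[V_ov V_DS − ½ V_DS²] and I_D = (V_DD − V_DS)/R_D. Equating: 29.2 V_DS² − 25.55 V_DS + 1.84 = 0, giving V_DS = 0.0792 V (the root below V_ov).
I_D = (1.84 − 0.0792) / 8.51 = 0.207 mA.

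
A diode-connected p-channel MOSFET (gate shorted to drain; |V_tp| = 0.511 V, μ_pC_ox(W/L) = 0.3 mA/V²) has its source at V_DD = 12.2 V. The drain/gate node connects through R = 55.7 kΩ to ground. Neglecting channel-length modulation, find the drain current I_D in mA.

With gate tied to drain, V_SG = V_SD ≥ V_SG − |V_tp|, so the device is in saturation.
KCL at the drain: ½ k_p (V_SG − |V_tp|)² = (V_DD − V_SG)/R.
Let x = V_SG − 0.511. Then 8.36 x² + x − 11.69 = 0, giving x = 1.12 V (positive root), so V_SG = 1.64 V.
I_D = (V_DD − V_SG)/R = (12.2 − 1.64) / 55.7 = 0.19 mA.

I_D = 0.190 mA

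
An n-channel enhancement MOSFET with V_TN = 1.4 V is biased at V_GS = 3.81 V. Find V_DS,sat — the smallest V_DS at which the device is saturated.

V_DS,sat = 2.41 V

The boundary between triode and saturation is V_DS = V_GS − V_TN = V_ov.
V_ov = 3.81 − 1.4 = 2.41 V.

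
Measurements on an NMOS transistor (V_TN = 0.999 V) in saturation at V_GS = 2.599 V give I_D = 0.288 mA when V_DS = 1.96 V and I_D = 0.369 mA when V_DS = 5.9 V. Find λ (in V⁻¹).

With V_GS fixed, I_D ∝ (1 + λ V_DS) in saturation, so I_D2/I_D1 = (1 + λ V_DS2)/(1 + λ V_DS1).
0.369/0.288 = 1.281 = (1 + 5.9 λ)/(1 + 1.96 λ).
Solving: λ (I_D1 V_DS2 − I_D2 V_DS1) = I_D2 − I_D1, so λ = (0.369 − 0.288) / (0.288 × 5.9 − 0.369 × 1.96) = 0.081 / 0.976 = 0.083 V⁻¹.

λ = 0.0830 V⁻¹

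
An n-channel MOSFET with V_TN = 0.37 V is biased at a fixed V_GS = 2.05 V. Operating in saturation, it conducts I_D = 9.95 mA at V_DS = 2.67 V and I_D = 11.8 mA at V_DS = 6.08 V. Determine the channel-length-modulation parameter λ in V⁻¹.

With V_GS fixed, I_D ∝ (1 + λ V_DS) in saturation, so I_D2/I_D1 = (1 + λ V_DS2)/(1 + λ V_DS1).
11.8/9.95 = 1.186 = (1 + 6.08 λ)/(1 + 2.67 λ).
Solving: λ (I_D1 V_DS2 − I_D2 V_DS1) = I_D2 − I_D1, so λ = (11.8 − 9.95) / (9.95 × 6.08 − 11.8 × 2.67) = 1.85 / 29 = 0.0638 V⁻¹.

λ = 0.0638 V⁻¹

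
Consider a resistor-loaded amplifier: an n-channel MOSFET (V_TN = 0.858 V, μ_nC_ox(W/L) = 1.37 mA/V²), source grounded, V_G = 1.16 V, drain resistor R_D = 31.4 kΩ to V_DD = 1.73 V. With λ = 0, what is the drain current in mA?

V_GS = V_G = 1.16 V, so V_ov = 1.16 − 0.858 = 0.302 V.
Assume saturation: I_D = ½ k_n V_ov² = 0.5 × 1.37 × 0.302² = 0.0625 mA, giving V_DS = V_DD − I_D R_D = 1.73 − 0.0625 × 31.4 = -0.232 V.
But -0.232 V < V_ov = 0.302 V, so the device is actually in triode.
In triode I_D = k_n[V_ov V_DS − ½ V_DS²] and I_D = (V_DD − V_DS)/R_D. Equating: 21.5 V_DS² − 13.99 V_DS + 1.73 = 0, giving V_DS = 0.166 V (the root below V_ov).
I_D = (1.73 − 0.166) / 31.4 = 0.0498 mA.

I_D = 0.0498 mA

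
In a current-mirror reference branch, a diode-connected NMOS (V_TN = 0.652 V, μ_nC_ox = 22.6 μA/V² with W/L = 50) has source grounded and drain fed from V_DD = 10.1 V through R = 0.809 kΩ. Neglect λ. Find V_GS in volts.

V_GS = 4.23 V

With gate tied to drain, V_GS = V_DS ≥ V_GS − V_TN, so the device is in saturation.
k_n = μ_nC_ox · (W/L) = 1.13 mA/V².
KCL at the drain: ½ k_n (V_GS − V_TN)² = (V_DD − V_GS)/R.
Let x = V_GS − 0.652. Then 0.457 x² + x − 9.448 = 0, giving x = 3.58 V (positive root), so V_GS = 4.23 V.
I_D = (V_DD − V_GS)/R = (10.1 − 4.23) / 0.809 = 7.25 mA.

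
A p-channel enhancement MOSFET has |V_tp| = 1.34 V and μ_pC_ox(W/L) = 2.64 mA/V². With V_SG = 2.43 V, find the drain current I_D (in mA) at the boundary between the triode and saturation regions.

At the boundary V_SD = V_ov = V_SG − |V_tp| = 2.43 − 1.34 = 1.09 V.
I_D = ½ k_p V_ov² = 0.5 × 2.64 × 1.09² = 1.57 mA.

I_D = 1.57 mA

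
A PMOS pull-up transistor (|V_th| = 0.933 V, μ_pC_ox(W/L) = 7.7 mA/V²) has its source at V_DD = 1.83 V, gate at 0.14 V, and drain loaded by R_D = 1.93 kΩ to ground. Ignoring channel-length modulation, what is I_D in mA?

I_D = 0.862 mA

V_SG = V_DD − V_G = 1.83 − 0.14 = 1.69 V, so V_ov = 1.69 − 0.933 = 0.757 V.
Assume saturation: I_D = ½ k_p V_ov² = 0.5 × 7.7 × 0.757² = 2.21 mA, giving V_SD = V_DD − I_D R_D = 1.83 − 2.21 × 1.93 = -2.43 V.
But -2.43 V < V_ov = 0.757 V, so the device is actually in triode.
In triode I_D = k_p[V_ov V_SD − ½ V_SD²] and I_D = (V_DD − V_SD)/R_D. Equating: 7.43 V_SD² − 12.25 V_SD + 1.83 = 0, giving V_SD = 0.166 V (the root below V_ov).
I_D = (1.83 − 0.166) / 1.93 = 0.862 mA.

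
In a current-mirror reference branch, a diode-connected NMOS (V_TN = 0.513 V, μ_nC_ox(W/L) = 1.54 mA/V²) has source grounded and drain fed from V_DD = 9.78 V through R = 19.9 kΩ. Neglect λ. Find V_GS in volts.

With gate tied to drain, V_GS = V_DS ≥ V_GS − V_TN, so the device is in saturation.
KCL at the drain: ½ k_n (V_GS − V_TN)² = (V_DD − V_GS)/R.
Let x = V_GS − 0.513. Then 15.3 x² + x − 9.267 = 0, giving x = 0.746 V (positive root), so V_GS = 1.26 V.
I_D = (V_DD − V_GS)/R = (9.78 − 1.26) / 19.9 = 0.428 mA.

V_GS = 1.26 V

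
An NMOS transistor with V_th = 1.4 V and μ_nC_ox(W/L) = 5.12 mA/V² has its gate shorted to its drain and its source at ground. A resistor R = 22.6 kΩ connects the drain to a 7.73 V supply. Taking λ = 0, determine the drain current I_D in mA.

I_D = 0.266 mA

With gate tied to drain, V_GS = V_DS ≥ V_GS − V_th, so the device is in saturation.
KCL at the drain: ½ k_n (V_GS − V_th)² = (V_DD − V_GS)/R.
Let x = V_GS − 1.4. Then 57.9 x² + x − 6.33 = 0, giving x = 0.322 V (positive root), so V_GS = 1.72 V.
I_D = (V_DD − V_GS)/R = (7.73 − 1.72) / 22.6 = 0.266 mA.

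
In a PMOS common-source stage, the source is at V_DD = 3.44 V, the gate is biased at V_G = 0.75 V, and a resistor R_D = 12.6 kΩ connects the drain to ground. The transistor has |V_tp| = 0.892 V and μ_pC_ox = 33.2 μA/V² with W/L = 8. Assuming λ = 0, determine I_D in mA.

I_D = 0.228 mA

V_SG = V_DD − V_G = 3.44 − 0.75 = 2.69 V, so V_ov = 2.69 − 0.892 = 1.8 V.
k_p = μ_pC_ox · (W/L) = 0.2656 mA/V².
Assume saturation: I_D = ½ k_p V_ov² = 0.5 × 0.2656 × 1.8² = 0.429 mA, giving V_SD = V_DD − I_D R_D = 3.44 − 0.429 × 12.6 = -1.97 V.
But -1.97 V < V_ov = 1.8 V, so the device is actually in triode.
In triode I_D = k_p[V_ov V_SD − ½ V_SD²] and I_D = (V_DD − V_SD)/R_D. Equating: 1.67 V_SD² − 7.017 V_SD + 3.44 = 0, giving V_SD = 0.567 V (the root below V_ov).
I_D = (3.44 − 0.567) / 12.6 = 0.228 mA.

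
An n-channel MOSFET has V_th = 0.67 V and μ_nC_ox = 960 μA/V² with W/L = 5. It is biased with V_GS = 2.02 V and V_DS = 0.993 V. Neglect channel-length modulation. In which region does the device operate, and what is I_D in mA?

k_n = μ_nC_ox · (W/L) = 4.8 mA/V².
V_ov = V_GS − V_th = 2.02 − 0.67 = 1.35 V.
Since V_DS = 0.993 V < V_ov = 1.35 V, the device is in the triode region.
I_D = k_n [V_ov · V_DS − ½ V_DS²] = 4.8 × [1.35 × 0.993 − 0.5 × 0.993²] = 4.07 mA.

Triode; I_D = 4.07 mA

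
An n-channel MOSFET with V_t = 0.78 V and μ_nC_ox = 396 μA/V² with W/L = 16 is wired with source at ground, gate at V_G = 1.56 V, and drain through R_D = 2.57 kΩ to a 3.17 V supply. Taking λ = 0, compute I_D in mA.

I_D = 1.13 mA

V_GS = V_G = 1.56 V, so V_ov = 1.56 − 0.78 = 0.78 V.
k_n = μ_nC_ox · (W/L) = 6.336 mA/V².
Assume saturation: I_D = ½ k_n V_ov² = 0.5 × 6.336 × 0.78² = 1.93 mA, giving V_DS = V_DD − I_D R_D = 3.17 − 1.93 × 2.57 = -1.78 V.
But -1.78 V < V_ov = 0.78 V, so the device is actually in triode.
In triode I_D = k_n[V_ov V_DS − ½ V_DS²] and I_D = (V_DD − V_DS)/R_D. Equating: 8.14 V_DS² − 13.7 V_DS + 3.17 = 0, giving V_DS = 0.277 V (the root below V_ov).
I_D = (3.17 − 0.277) / 2.57 = 1.13 mA.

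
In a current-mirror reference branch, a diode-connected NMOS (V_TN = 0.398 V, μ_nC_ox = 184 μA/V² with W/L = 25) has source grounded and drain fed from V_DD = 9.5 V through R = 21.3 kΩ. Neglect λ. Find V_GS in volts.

With gate tied to drain, V_GS = V_DS ≥ V_GS − V_TN, so the device is in saturation.
k_n = μ_nC_ox · (W/L) = 4.6 mA/V².
KCL at the drain: ½ k_n (V_GS − V_TN)² = (V_DD − V_GS)/R.
Let x = V_GS − 0.398. Then 49 x² + x − 9.102 = 0, giving x = 0.421 V (positive root), so V_GS = 0.819 V.
I_D = (V_DD − V_GS)/R = (9.5 − 0.819) / 21.3 = 0.408 mA.

V_GS = 0.819 V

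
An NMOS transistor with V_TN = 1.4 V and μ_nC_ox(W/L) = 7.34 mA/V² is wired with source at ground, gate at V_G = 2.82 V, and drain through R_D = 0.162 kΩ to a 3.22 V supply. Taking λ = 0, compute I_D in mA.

I_D = 7.40 mA

V_GS = V_G = 2.82 V, so V_ov = 2.82 − 1.4 = 1.42 V.
Assume saturation: I_D = ½ k_n V_ov² = 0.5 × 7.34 × 1.42² = 7.4 mA, giving V_DS = V_DD − I_D R_D = 3.22 − 7.4 × 0.162 = 2.02 V.
V_DS = 2.02 V ≥ V_ov = 1.42 V, confirming saturation.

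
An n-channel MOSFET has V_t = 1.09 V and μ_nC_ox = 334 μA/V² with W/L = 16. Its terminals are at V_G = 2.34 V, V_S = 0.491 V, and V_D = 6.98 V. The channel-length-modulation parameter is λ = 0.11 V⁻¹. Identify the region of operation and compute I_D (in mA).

V_GS = V_G − V_S = 2.34 − 0.491 = 1.85 V; V_DS = V_D − V_S = 6.98 − 0.491 = 6.49 V.
k_n = μ_nC_ox · (W/L) = 5.344 mA/V².
V_ov = V_GS − V_t = 1.85 − 1.09 = 0.759 V.
Since V_DS = 6.49 V ≥ V_ov = 0.759 V, the device is in saturation.
I_D = ½ k_n V_ov² (1 + λ V_DS) = 0.5 × 5.344 × 0.759² × (1 + 0.11 × 6.49) = 2.64 mA.

Saturation; I_D = 2.64 mA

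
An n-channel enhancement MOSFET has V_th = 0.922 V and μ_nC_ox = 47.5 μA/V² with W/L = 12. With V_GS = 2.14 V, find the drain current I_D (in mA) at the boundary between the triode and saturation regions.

I_D = 0.423 mA

At the boundary V_DS = V_ov = V_GS − V_th = 2.14 − 0.922 = 1.22 V.
k_n = μ_nC_ox · (W/L) = 0.57 mA/V².
I_D = ½ k_n V_ov² = 0.5 × 0.57 × 1.22² = 0.423 mA.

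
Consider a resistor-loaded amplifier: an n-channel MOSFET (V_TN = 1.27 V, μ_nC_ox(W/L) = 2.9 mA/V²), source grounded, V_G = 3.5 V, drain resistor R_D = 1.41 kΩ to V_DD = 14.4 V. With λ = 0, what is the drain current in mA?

I_D = 7.21 mA

V_GS = V_G = 3.5 V, so V_ov = 3.5 − 1.27 = 2.23 V.
Assume saturation: I_D = ½ k_n V_ov² = 0.5 × 2.9 × 2.23² = 7.21 mA, giving V_DS = V_DD − I_D R_D = 14.4 − 7.21 × 1.41 = 4.23 V.
V_DS = 4.23 V ≥ V_ov = 2.23 V, confirming saturation.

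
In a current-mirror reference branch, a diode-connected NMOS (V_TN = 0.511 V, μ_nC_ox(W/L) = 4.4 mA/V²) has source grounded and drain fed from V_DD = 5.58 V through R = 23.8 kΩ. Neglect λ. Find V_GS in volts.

With gate tied to drain, V_GS = V_DS ≥ V_GS − V_TN, so the device is in saturation.
KCL at the drain: ½ k_n (V_GS − V_TN)² = (V_DD − V_GS)/R.
Let x = V_GS − 0.511. Then 52.4 x² + x − 5.069 = 0, giving x = 0.302 V (positive root), so V_GS = 0.813 V.
I_D = (V_DD − V_GS)/R = (5.58 − 0.813) / 23.8 = 0.2 mA.

V_GS = 0.813 V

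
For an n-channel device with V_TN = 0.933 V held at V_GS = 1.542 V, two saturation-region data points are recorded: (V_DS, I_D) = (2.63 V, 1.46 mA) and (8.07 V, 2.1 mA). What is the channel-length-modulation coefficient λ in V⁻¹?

With V_GS fixed, I_D ∝ (1 + λ V_DS) in saturation, so I_D2/I_D1 = (1 + λ V_DS2)/(1 + λ V_DS1).
2.1/1.46 = 1.438 = (1 + 8.07 λ)/(1 + 2.63 λ).
Solving: λ (I_D1 V_DS2 − I_D2 V_DS1) = I_D2 − I_D1, so λ = (2.1 − 1.46) / (1.46 × 8.07 − 2.1 × 2.63) = 0.64 / 6.26 = 0.102 V⁻¹.

λ = 0.102 V⁻¹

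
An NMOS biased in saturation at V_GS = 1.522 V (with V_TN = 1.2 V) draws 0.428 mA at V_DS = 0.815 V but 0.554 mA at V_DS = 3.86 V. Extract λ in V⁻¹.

With V_GS fixed, I_D ∝ (1 + λ V_DS) in saturation, so I_D2/I_D1 = (1 + λ V_DS2)/(1 + λ V_DS1).
0.554/0.428 = 1.294 = (1 + 3.86 λ)/(1 + 0.815 λ).
Solving: λ (I_D1 V_DS2 − I_D2 V_DS1) = I_D2 − I_D1, so λ = (0.554 − 0.428) / (0.428 × 3.86 − 0.554 × 0.815) = 0.126 / 1.2 = 0.105 V⁻¹.

λ = 0.105 V⁻¹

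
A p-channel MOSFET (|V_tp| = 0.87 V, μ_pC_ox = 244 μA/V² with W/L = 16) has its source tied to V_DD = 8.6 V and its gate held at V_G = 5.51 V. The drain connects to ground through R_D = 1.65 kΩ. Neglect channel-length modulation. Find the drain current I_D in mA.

I_D = 4.82 mA

V_SG = V_DD − V_G = 8.6 − 5.51 = 3.09 V, so V_ov = 3.09 − 0.87 = 2.22 V.
k_p = μ_pC_ox · (W/L) = 3.904 mA/V².
Assume saturation: I_D = ½ k_p V_ov² = 0.5 × 3.904 × 2.22² = 9.62 mA, giving V_SD = V_DD − I_D R_D = 8.6 − 9.62 × 1.65 = -7.27 V.
But -7.27 V < V_ov = 2.22 V, so the device is actually in triode.
In triode I_D = k_p[V_ov V_SD − ½ V_SD²] and I_D = (V_DD − V_SD)/R_D. Equating: 3.22 V_SD² − 15.3 V_SD + 8.6 = 0, giving V_SD = 0.651 V (the root below V_ov).
I_D = (8.6 − 0.651) / 1.65 = 4.82 mA.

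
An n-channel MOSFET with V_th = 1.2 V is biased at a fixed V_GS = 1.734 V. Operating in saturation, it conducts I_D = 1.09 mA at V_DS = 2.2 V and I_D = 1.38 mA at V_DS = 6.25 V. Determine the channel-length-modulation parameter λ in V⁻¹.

λ = 0.0768 V⁻¹

With V_GS fixed, I_D ∝ (1 + λ V_DS) in saturation, so I_D2/I_D1 = (1 + λ V_DS2)/(1 + λ V_DS1).
1.38/1.09 = 1.266 = (1 + 6.25 λ)/(1 + 2.2 λ).
Solving: λ (I_D1 V_DS2 − I_D2 V_DS1) = I_D2 − I_D1, so λ = (1.38 − 1.09) / (1.09 × 6.25 − 1.38 × 2.2) = 0.29 / 3.78 = 0.0768 V⁻¹.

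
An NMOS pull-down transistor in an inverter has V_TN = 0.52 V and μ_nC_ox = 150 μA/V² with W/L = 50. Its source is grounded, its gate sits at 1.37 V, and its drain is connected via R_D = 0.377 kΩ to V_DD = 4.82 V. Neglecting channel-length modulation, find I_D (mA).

I_D = 2.71 mA

V_GS = V_G = 1.37 V, so V_ov = 1.37 − 0.52 = 0.85 V.
k_n = μ_nC_ox · (W/L) = 7.5 mA/V².
Assume saturation: I_D = ½ k_n V_ov² = 0.5 × 7.5 × 0.85² = 2.71 mA, giving V_DS = V_DD − I_D R_D = 4.82 − 2.71 × 0.377 = 3.8 V.
V_DS = 3.8 V ≥ V_ov = 0.85 V, confirming saturation.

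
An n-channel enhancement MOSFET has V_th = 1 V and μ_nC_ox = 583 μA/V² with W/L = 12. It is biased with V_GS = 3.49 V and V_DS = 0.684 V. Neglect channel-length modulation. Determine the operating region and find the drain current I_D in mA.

Triode; I_D = 10.3 mA

k_n = μ_nC_ox · (W/L) = 6.996 mA/V².
V_ov = V_GS − V_th = 3.49 − 1 = 2.49 V.
Since V_DS = 0.684 V < V_ov = 2.49 V, the device is in the triode region.
I_D = k_n [V_ov · V_DS − ½ V_DS²] = 6.996 × [2.49 × 0.684 − 0.5 × 0.684²] = 10.3 mA.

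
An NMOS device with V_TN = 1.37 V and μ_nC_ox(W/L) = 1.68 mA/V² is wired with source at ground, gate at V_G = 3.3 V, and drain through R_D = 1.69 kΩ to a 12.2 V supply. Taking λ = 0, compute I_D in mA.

V_GS = V_G = 3.3 V, so V_ov = 3.3 − 1.37 = 1.93 V.
Assume saturation: I_D = ½ k_n V_ov² = 0.5 × 1.68 × 1.93² = 3.13 mA, giving V_DS = V_DD − I_D R_D = 12.2 − 3.13 × 1.69 = 6.91 V.
V_DS = 6.91 V ≥ V_ov = 1.93 V, confirming saturation.

I_D = 3.13 mA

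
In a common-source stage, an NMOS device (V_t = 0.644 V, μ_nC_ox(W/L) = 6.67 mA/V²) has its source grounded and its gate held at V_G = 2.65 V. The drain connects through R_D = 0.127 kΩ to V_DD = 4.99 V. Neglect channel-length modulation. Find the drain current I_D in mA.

I_D = 13.4 mA

V_GS = V_G = 2.65 V, so V_ov = 2.65 − 0.644 = 2.01 V.
Assume saturation: I_D = ½ k_n V_ov² = 0.5 × 6.67 × 2.01² = 13.4 mA, giving V_DS = V_DD − I_D R_D = 4.99 − 13.4 × 0.127 = 3.29 V.
V_DS = 3.29 V ≥ V_ov = 2.01 V, confirming saturation.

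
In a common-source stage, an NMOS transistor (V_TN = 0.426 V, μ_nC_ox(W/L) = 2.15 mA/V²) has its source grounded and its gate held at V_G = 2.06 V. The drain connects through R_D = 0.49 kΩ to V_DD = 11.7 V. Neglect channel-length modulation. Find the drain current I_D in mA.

V_GS = V_G = 2.06 V, so V_ov = 2.06 − 0.426 = 1.63 V.
Assume saturation: I_D = ½ k_n V_ov² = 0.5 × 2.15 × 1.63² = 2.87 mA, giving V_DS = V_DD − I_D R_D = 11.7 − 2.87 × 0.49 = 10.3 V.
V_DS = 10.3 V ≥ V_ov = 1.63 V, confirming saturation.

I_D = 2.87 mA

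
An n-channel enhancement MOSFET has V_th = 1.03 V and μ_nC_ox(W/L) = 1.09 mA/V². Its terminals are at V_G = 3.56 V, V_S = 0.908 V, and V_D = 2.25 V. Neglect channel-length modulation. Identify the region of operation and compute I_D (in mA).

V_GS = V_G − V_S = 3.56 − 0.908 = 2.65 V; V_DS = V_D − V_S = 2.25 − 0.908 = 1.34 V.
V_ov = V_GS − V_th = 2.65 − 1.03 = 1.62 V.
Since V_DS = 1.34 V < V_ov = 1.62 V, the device is in the triode region.
I_D = k_n [V_ov · V_DS − ½ V_DS²] = 1.09 × [1.62 × 1.34 − 0.5 × 1.34²] = 1.39 mA.

Triode; I_D = 1.39 mA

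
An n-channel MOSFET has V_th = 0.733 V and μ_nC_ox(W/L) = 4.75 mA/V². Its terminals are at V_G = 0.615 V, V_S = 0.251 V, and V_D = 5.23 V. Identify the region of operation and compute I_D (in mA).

V_GS = V_G − V_S = 0.615 − 0.251 = 0.364 V; V_DS = V_D − V_S = 5.23 − 0.251 = 4.98 V.
V_GS = 0.364 V < V_th = 0.733 V, so the transistor is in cutoff.

Cutoff; I_D = 0 mA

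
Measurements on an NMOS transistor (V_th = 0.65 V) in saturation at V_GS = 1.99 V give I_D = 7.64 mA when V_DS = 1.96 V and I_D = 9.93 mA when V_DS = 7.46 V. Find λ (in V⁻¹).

With V_GS fixed, I_D ∝ (1 + λ V_DS) in saturation, so I_D2/I_D1 = (1 + λ V_DS2)/(1 + λ V_DS1).
9.93/7.64 = 1.3 = (1 + 7.46 λ)/(1 + 1.96 λ).
Solving: λ (I_D1 V_DS2 − I_D2 V_DS1) = I_D2 − I_D1, so λ = (9.93 − 7.64) / (7.64 × 7.46 − 9.93 × 1.96) = 2.29 / 37.5 = 0.061 V⁻¹.

λ = 0.0610 V⁻¹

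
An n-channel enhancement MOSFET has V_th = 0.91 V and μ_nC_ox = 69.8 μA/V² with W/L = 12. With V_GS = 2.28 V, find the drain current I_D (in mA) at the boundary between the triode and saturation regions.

I_D = 0.786 mA

At the boundary V_DS = V_ov = V_GS − V_th = 2.28 − 0.91 = 1.37 V.
k_n = μ_nC_ox · (W/L) = 0.8376 mA/V².
I_D = ½ k_n V_ov² = 0.5 × 0.8376 × 1.37² = 0.786 mA.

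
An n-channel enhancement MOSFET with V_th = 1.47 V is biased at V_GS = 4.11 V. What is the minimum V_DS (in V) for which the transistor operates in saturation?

V_DS,sat = 2.64 V

The boundary between triode and saturation is V_DS = V_GS − V_th = V_ov.
V_ov = 4.11 − 1.47 = 2.64 V.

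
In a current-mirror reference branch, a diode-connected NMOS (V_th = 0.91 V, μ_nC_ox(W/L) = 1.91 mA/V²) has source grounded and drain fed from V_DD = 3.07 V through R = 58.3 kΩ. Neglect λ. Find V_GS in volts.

With gate tied to drain, V_GS = V_DS ≥ V_GS − V_th, so the device is in saturation.
KCL at the drain: ½ k_n (V_GS − V_th)² = (V_DD − V_GS)/R.
Let x = V_GS − 0.91. Then 55.7 x² + x − 2.16 = 0, giving x = 0.188 V (positive root), so V_GS = 1.1 V.
I_D = (V_DD − V_GS)/R = (3.07 − 1.1) / 58.3 = 0.0338 mA.

V_GS = 1.10 V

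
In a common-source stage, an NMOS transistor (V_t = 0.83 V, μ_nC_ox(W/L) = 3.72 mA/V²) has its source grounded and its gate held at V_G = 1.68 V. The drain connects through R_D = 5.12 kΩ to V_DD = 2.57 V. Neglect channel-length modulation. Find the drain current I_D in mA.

V_GS = V_G = 1.68 V, so V_ov = 1.68 − 0.83 = 0.85 V.
Assume saturation: I_D = ½ k_n V_ov² = 0.5 × 3.72 × 0.85² = 1.34 mA, giving V_DS = V_DD − I_D R_D = 2.57 − 1.34 × 5.12 = -4.31 V.
But -4.31 V < V_ov = 0.85 V, so the device is actually in triode.
In triode I_D = k_n[V_ov V_DS − ½ V_DS²] and I_D = (V_DD − V_DS)/R_D. Equating: 9.52 V_DS² − 17.19 V_DS + 2.57 = 0, giving V_DS = 0.165 V (the root below V_ov).
I_D = (2.57 − 0.165) / 5.12 = 0.47 mA.

I_D = 0.470 mA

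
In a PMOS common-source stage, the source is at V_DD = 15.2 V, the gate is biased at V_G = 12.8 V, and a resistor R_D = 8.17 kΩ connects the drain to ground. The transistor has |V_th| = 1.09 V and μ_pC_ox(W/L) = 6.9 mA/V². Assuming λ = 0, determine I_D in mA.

I_D = 1.83 mA

V_SG = V_DD − V_G = 15.2 − 12.8 = 2.4 V, so V_ov = 2.4 − 1.09 = 1.31 V.
Assume saturation: I_D = ½ k_p V_ov² = 0.5 × 6.9 × 1.31² = 5.92 mA, giving V_SD = V_DD − I_D R_D = 15.2 − 5.92 × 8.17 = -33.2 V.
But -33.2 V < V_ov = 1.31 V, so the device is actually in triode.
In triode I_D = k_p[V_ov V_SD − ½ V_SD²] and I_D = (V_DD − V_SD)/R_D. Equating: 28.2 V_SD² − 74.85 V_SD + 15.2 = 0, giving V_SD = 0.222 V (the root below V_ov).
I_D = (15.2 − 0.222) / 8.17 = 1.83 mA.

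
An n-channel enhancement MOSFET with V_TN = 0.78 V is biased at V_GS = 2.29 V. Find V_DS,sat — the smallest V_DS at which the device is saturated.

The boundary between triode and saturation is V_DS = V_GS − V_TN = V_ov.
V_ov = 2.29 − 0.78 = 1.51 V.

V_DS,sat = 1.51 V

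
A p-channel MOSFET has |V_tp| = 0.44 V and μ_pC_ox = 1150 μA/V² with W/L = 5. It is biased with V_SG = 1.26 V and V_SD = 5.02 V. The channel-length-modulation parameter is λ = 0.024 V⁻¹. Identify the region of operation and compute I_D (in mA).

k_p = μ_pC_ox · (W/L) = 5.75 mA/V².
V_ov = V_SG − |V_tp| = 1.26 − 0.44 = 0.82 V.
Since V_SD = 5.02 V ≥ V_ov = 0.82 V, the device is in saturation.
I_D = ½ k_p V_ov² (1 + λ V_SD) = 0.5 × 5.75 × 0.82² × (1 + 0.024 × 5.02) = 2.17 mA.

Saturation; I_D = 2.17 mA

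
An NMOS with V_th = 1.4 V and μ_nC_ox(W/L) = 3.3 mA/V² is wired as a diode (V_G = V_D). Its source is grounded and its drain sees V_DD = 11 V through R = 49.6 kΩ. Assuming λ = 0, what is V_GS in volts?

V_GS = 1.74 V

With gate tied to drain, V_GS = V_DS ≥ V_GS − V_th, so the device is in saturation.
KCL at the drain: ½ k_n (V_GS − V_th)² = (V_DD − V_GS)/R.
Let x = V_GS − 1.4. Then 81.8 x² + x − 9.6 = 0, giving x = 0.336 V (positive root), so V_GS = 1.74 V.
I_D = (V_DD − V_GS)/R = (11 − 1.74) / 49.6 = 0.187 mA.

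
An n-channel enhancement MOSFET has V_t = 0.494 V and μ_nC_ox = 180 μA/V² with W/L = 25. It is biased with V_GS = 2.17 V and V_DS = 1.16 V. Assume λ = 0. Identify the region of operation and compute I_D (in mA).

k_n = μ_nC_ox · (W/L) = 4.5 mA/V².
V_ov = V_GS − V_t = 2.17 − 0.494 = 1.68 V.
Since V_DS = 1.16 V < V_ov = 1.68 V, the device is in the triode region.
I_D = k_n [V_ov · V_DS − ½ V_DS²] = 4.5 × [1.68 × 1.16 − 0.5 × 1.16²] = 5.72 mA.

Triode; I_D = 5.72 mA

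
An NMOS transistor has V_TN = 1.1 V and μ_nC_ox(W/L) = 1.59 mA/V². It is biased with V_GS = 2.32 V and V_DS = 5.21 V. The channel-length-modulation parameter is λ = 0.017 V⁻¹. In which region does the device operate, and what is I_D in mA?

Saturation; I_D = 1.29 mA

V_ov = V_GS − V_TN = 2.32 − 1.1 = 1.22 V.
Since V_DS = 5.21 V ≥ V_ov = 1.22 V, the device is in saturation.
I_D = ½ k_n V_ov² (1 + λ V_DS) = 0.5 × 1.59 × 1.22² × (1 + 0.017 × 5.21) = 1.29 mA.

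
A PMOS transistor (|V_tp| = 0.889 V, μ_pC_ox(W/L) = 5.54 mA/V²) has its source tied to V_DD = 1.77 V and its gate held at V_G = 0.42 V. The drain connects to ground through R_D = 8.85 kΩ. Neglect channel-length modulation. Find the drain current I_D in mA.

V_SG = V_DD − V_G = 1.77 − 0.42 = 1.35 V, so V_ov = 1.35 − 0.889 = 0.461 V.
Assume saturation: I_D = ½ k_p V_ov² = 0.5 × 5.54 × 0.461² = 0.589 mA, giving V_SD = V_DD − I_D R_D = 1.77 − 0.589 × 8.85 = -3.44 V.
But -3.44 V < V_ov = 0.461 V, so the device is actually in triode.
In triode I_D = k_p[V_ov V_SD − ½ V_SD²] and I_D = (V_DD − V_SD)/R_D. Equating: 24.5 V_SD² − 23.6 V_SD + 1.77 = 0, giving V_SD = 0.082 V (the root below V_ov).
I_D = (1.77 − 0.082) / 8.85 = 0.191 mA.

I_D = 0.191 mA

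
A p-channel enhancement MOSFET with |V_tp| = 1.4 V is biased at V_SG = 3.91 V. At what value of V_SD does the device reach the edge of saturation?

V_SD,sat = 2.51 V

The boundary between triode and saturation is V_SD = V_SG − |V_tp| = V_ov.
V_ov = 3.91 − 1.4 = 2.51 V.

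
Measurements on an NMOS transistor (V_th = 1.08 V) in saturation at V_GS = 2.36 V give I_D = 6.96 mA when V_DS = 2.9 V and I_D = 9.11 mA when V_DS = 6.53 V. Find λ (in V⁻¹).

λ = 0.113 V⁻¹

With V_GS fixed, I_D ∝ (1 + λ V_DS) in saturation, so I_D2/I_D1 = (1 + λ V_DS2)/(1 + λ V_DS1).
9.11/6.96 = 1.309 = (1 + 6.53 λ)/(1 + 2.9 λ).
Solving: λ (I_D1 V_DS2 − I_D2 V_DS1) = I_D2 − I_D1, so λ = (9.11 − 6.96) / (6.96 × 6.53 − 9.11 × 2.9) = 2.15 / 19 = 0.113 V⁻¹.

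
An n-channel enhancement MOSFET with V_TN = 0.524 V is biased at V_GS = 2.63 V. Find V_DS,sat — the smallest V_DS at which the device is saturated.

V_DS,sat = 2.11 V

The boundary between triode and saturation is V_DS = V_GS − V_TN = V_ov.
V_ov = 2.63 − 0.524 = 2.11 V.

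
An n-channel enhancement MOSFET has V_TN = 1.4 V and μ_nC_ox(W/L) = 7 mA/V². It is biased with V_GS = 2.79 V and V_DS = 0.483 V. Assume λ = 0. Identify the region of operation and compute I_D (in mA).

Triode; I_D = 3.88 mA

V_ov = V_GS − V_TN = 2.79 − 1.4 = 1.39 V.
Since V_DS = 0.483 V < V_ov = 1.39 V, the device is in the triode region.
I_D = k_n [V_ov · V_DS − ½ V_DS²] = 7 × [1.39 × 0.483 − 0.5 × 0.483²] = 3.88 mA.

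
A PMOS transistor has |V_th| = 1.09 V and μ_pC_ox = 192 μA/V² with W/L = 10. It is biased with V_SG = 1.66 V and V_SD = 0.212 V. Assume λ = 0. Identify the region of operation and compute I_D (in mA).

k_p = μ_pC_ox · (W/L) = 1.92 mA/V².
V_ov = V_SG − |V_th| = 1.66 − 1.09 = 0.57 V.
Since V_SD = 0.212 V < V_ov = 0.57 V, the device is in the triode region.
I_D = k_p [V_ov · V_SD − ½ V_SD²] = 1.92 × [0.57 × 0.212 − 0.5 × 0.212²] = 0.189 mA.

Triode; I_D = 0.189 mA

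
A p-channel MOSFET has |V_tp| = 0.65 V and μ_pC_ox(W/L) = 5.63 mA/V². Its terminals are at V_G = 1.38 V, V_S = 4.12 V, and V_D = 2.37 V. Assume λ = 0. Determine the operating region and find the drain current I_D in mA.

Triode; I_D = 12.0 mA

V_SG = V_S − V_G = 4.12 − 1.38 = 2.74 V; V_SD = V_S − V_D = 4.12 − 2.37 = 1.75 V.
V_ov = V_SG − |V_tp| = 2.74 − 0.65 = 2.09 V.
Since V_SD = 1.75 V < V_ov = 2.09 V, the device is in the triode region.
I_D = k_p [V_ov · V_SD − ½ V_SD²] = 5.63 × [2.09 × 1.75 − 0.5 × 1.75²] = 12 mA.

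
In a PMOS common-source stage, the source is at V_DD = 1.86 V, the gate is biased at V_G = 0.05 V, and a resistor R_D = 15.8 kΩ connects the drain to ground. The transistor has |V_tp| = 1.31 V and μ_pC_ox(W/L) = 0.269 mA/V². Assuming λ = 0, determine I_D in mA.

V_SG = V_DD − V_G = 1.86 − 0.05 = 1.81 V, so V_ov = 1.81 − 1.31 = 0.5 V.
Assume saturation: I_D = ½ k_p V_ov² = 0.5 × 0.269 × 0.5² = 0.0336 mA, giving V_SD = V_DD − I_D R_D = 1.86 − 0.0336 × 15.8 = 1.33 V.
V_SD = 1.33 V ≥ V_ov = 0.5 V, confirming saturation.

I_D = 0.0336 mA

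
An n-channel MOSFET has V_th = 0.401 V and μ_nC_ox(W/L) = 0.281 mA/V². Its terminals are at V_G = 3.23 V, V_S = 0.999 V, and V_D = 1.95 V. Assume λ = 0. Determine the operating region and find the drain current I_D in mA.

Triode; I_D = 0.362 mA

V_GS = V_G − V_S = 3.23 − 0.999 = 2.23 V; V_DS = V_D − V_S = 1.95 − 0.999 = 0.951 V.
V_ov = V_GS − V_th = 2.23 − 0.401 = 1.83 V.
Since V_DS = 0.951 V < V_ov = 1.83 V, the device is in the triode region.
I_D = k_n [V_ov · V_DS − ½ V_DS²] = 0.281 × [1.83 × 0.951 − 0.5 × 0.951²] = 0.362 mA.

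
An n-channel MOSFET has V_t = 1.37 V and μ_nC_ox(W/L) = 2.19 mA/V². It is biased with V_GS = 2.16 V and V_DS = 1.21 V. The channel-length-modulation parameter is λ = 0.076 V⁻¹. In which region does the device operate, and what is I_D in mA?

Saturation; I_D = 0.746 mA

V_ov = V_GS − V_t = 2.16 − 1.37 = 0.79 V.
Since V_DS = 1.21 V ≥ V_ov = 0.79 V, the device is in saturation.
I_D = ½ k_n V_ov² (1 + λ V_DS) = 0.5 × 2.19 × 0.79² × (1 + 0.076 × 1.21) = 0.746 mA.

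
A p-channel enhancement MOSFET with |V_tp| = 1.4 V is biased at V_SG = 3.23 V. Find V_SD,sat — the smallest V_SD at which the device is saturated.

The boundary between triode and saturation is V_SD = V_SG − |V_tp| = V_ov.
V_ov = 3.23 − 1.4 = 1.83 V.

V_SD,sat = 1.83 V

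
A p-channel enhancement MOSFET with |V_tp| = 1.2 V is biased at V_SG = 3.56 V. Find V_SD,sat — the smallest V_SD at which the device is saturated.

The boundary between triode and saturation is V_SD = V_SG − |V_tp| = V_ov.
V_ov = 3.56 − 1.2 = 2.36 V.

V_SD,sat = 2.36 V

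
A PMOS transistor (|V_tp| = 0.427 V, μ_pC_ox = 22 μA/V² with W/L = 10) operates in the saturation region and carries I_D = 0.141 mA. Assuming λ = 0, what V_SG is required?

V_SG = 1.56 V

k_p = μ_pC_ox · (W/L) = 0.22 mA/V².
In saturation I_D = ½ k_p (V_SG − |V_tp|)², so V_SG − |V_tp| = √(2 I_D / k_p) = √(2 × 0.141 / 0.22) = 1.13 V.
V_SG = 0.427 + 1.13 = 1.56 V.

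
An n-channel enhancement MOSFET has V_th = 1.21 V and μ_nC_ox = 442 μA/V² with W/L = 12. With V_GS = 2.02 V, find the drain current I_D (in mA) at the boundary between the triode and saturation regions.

At the boundary V_DS = V_ov = V_GS − V_th = 2.02 − 1.21 = 0.81 V.
k_n = μ_nC_ox · (W/L) = 5.304 mA/V².
I_D = ½ k_n V_ov² = 0.5 × 5.304 × 0.81² = 1.74 mA.

I_D = 1.74 mA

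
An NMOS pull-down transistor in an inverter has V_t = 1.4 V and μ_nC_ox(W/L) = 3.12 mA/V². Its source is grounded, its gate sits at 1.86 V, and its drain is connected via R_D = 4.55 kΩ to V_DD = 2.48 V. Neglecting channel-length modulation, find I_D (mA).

V_GS = V_G = 1.86 V, so V_ov = 1.86 − 1.4 = 0.46 V.
Assume saturation: I_D = ½ k_n V_ov² = 0.5 × 3.12 × 0.46² = 0.33 mA, giving V_DS = V_DD − I_D R_D = 2.48 − 0.33 × 4.55 = 0.978 V.
V_DS = 0.978 V ≥ V_ov = 0.46 V, confirming saturation.

I_D = 0.330 mA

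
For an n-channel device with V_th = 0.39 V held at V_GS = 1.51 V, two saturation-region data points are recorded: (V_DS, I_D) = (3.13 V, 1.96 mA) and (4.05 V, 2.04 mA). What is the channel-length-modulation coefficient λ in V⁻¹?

With V_GS fixed, I_D ∝ (1 + λ V_DS) in saturation, so I_D2/I_D1 = (1 + λ V_DS2)/(1 + λ V_DS1).
2.04/1.96 = 1.041 = (1 + 4.05 λ)/(1 + 3.13 λ).
Solving: λ (I_D1 V_DS2 − I_D2 V_DS1) = I_D2 − I_D1, so λ = (2.04 − 1.96) / (1.96 × 4.05 − 2.04 × 3.13) = 0.08 / 1.55 = 0.0515 V⁻¹.

λ = 0.0515 V⁻¹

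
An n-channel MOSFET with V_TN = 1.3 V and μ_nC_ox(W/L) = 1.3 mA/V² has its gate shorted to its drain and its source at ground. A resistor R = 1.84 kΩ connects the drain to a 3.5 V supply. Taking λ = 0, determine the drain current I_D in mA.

With gate tied to drain, V_GS = V_DS ≥ V_GS − V_TN, so the device is in saturation.
KCL at the drain: ½ k_n (V_GS − V_TN)² = (V_DD − V_GS)/R.
Let x = V_GS − 1.3. Then 1.2 x² + x − 2.2 = 0, giving x = 1 V (positive root), so V_GS = 2.3 V.
I_D = (V_DD − V_GS)/R = (3.5 − 2.3) / 1.84 = 0.652 mA.

I_D = 0.652 mA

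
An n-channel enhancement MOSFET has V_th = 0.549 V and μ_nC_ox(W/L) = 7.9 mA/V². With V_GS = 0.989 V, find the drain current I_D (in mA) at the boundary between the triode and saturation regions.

At the boundary V_DS = V_ov = V_GS − V_th = 0.989 − 0.549 = 0.44 V.
I_D = ½ k_n V_ov² = 0.5 × 7.9 × 0.44² = 0.765 mA.

I_D = 0.765 mA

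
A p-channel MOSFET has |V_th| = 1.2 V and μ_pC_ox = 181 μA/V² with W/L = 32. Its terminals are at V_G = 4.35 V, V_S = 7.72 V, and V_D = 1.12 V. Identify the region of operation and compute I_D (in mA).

V_SG = V_S − V_G = 7.72 − 4.35 = 3.37 V; V_SD = V_S − V_D = 7.72 − 1.12 = 6.6 V.
k_p = μ_pC_ox · (W/L) = 5.792 mA/V².
V_ov = V_SG − |V_th| = 3.37 − 1.2 = 2.17 V.
Since V_SD = 6.6 V ≥ V_ov = 2.17 V, the device is in saturation.
I_D = ½ k_p V_ov² = 0.5 × 5.792 × 2.17² = 13.6 mA.

Saturation; I_D = 13.6 mA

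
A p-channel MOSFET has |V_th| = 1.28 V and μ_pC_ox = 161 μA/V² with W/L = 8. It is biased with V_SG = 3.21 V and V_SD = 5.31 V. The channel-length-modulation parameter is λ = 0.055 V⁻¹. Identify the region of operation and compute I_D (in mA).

Saturation; I_D = 3.10 mA

k_p = μ_pC_ox · (W/L) = 1.288 mA/V².
V_ov = V_SG − |V_th| = 3.21 − 1.28 = 1.93 V.
Since V_SD = 5.31 V ≥ V_ov = 1.93 V, the device is in saturation.
I_D = ½ k_p V_ov² (1 + λ V_SD) = 0.5 × 1.288 × 1.93² × (1 + 0.055 × 5.31) = 3.1 mA.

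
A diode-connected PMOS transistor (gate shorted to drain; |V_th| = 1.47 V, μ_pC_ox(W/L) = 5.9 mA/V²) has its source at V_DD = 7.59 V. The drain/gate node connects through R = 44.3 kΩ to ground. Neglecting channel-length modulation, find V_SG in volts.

V_SG = 1.68 V

With gate tied to drain, V_SG = V_SD ≥ V_SG − |V_th|, so the device is in saturation.
KCL at the drain: ½ k_p (V_SG − |V_th|)² = (V_DD − V_SG)/R.
Let x = V_SG − 1.47. Then 131 x² + x − 6.12 = 0, giving x = 0.213 V (positive root), so V_SG = 1.68 V.
I_D = (V_DD − V_SG)/R = (7.59 − 1.68) / 44.3 = 0.133 mA.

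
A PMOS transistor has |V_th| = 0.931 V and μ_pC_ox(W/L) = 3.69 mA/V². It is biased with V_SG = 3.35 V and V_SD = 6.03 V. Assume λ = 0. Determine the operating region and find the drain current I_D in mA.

Saturation; I_D = 10.8 mA

V_ov = V_SG − |V_th| = 3.35 − 0.931 = 2.42 V.
Since V_SD = 6.03 V ≥ V_ov = 2.42 V, the device is in saturation.
I_D = ½ k_p V_ov² = 0.5 × 3.69 × 2.42² = 10.8 mA.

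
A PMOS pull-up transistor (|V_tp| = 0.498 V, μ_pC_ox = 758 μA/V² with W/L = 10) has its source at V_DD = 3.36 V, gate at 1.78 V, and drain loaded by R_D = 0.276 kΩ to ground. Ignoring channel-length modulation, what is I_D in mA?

V_SG = V_DD − V_G = 3.36 − 1.78 = 1.58 V, so V_ov = 1.58 − 0.498 = 1.08 V.
k_p = μ_pC_ox · (W/L) = 7.58 mA/V².
Assume saturation: I_D = ½ k_p V_ov² = 0.5 × 7.58 × 1.08² = 4.44 mA, giving V_SD = V_DD − I_D R_D = 3.36 − 4.44 × 0.276 = 2.14 V.
V_SD = 2.14 V ≥ V_ov = 1.08 V, confirming saturation.

I_D = 4.44 mA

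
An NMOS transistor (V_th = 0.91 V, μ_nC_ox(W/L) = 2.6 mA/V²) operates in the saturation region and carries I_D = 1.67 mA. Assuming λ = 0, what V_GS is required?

V_GS = 2.04 V

In saturation I_D = ½ k_n (V_GS − V_th)², so V_GS − V_th = √(2 I_D / k_n) = √(2 × 1.67 / 2.6) = 1.13 V.
V_GS = 0.91 + 1.13 = 2.04 V.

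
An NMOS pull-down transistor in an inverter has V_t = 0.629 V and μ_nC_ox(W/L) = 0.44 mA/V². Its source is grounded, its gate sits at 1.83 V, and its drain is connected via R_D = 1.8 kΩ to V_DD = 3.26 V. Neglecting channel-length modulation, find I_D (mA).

I_D = 0.317 mA

V_GS = V_G = 1.83 V, so V_ov = 1.83 − 0.629 = 1.2 V.
Assume saturation: I_D = ½ k_n V_ov² = 0.5 × 0.44 × 1.2² = 0.317 mA, giving V_DS = V_DD − I_D R_D = 3.26 − 0.317 × 1.8 = 2.69 V.
V_DS = 2.69 V ≥ V_ov = 1.2 V, confirming saturation.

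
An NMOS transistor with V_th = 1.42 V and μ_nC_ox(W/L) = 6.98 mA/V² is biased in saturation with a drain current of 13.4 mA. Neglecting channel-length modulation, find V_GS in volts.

In saturation I_D = ½ k_n (V_GS − V_th)², so V_GS − V_th = √(2 I_D / k_n) = √(2 × 13.4 / 6.98) = 1.96 V.
V_GS = 1.42 + 1.96 = 3.38 V.

V_GS = 3.38 V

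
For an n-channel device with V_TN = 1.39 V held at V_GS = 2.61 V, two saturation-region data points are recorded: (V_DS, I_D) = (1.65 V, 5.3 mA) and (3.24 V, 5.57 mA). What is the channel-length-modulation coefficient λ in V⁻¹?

λ = 0.0338 V⁻¹

With V_GS fixed, I_D ∝ (1 + λ V_DS) in saturation, so I_D2/I_D1 = (1 + λ V_DS2)/(1 + λ V_DS1).
5.57/5.3 = 1.051 = (1 + 3.24 λ)/(1 + 1.65 λ).
Solving: λ (I_D1 V_DS2 − I_D2 V_DS1) = I_D2 − I_D1, so λ = (5.57 − 5.3) / (5.3 × 3.24 − 5.57 × 1.65) = 0.27 / 7.98 = 0.0338 V⁻¹.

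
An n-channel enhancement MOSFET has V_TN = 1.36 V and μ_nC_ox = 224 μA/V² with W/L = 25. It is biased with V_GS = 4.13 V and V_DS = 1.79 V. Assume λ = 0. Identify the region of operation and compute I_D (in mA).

k_n = μ_nC_ox · (W/L) = 5.6 mA/V².
V_ov = V_GS − V_TN = 4.13 − 1.36 = 2.77 V.
Since V_DS = 1.79 V < V_ov = 2.77 V, the device is in the triode region.
I_D = k_n [V_ov · V_DS − ½ V_DS²] = 5.6 × [2.77 × 1.79 − 0.5 × 1.79²] = 18.8 mA.

Triode; I_D = 18.8 mA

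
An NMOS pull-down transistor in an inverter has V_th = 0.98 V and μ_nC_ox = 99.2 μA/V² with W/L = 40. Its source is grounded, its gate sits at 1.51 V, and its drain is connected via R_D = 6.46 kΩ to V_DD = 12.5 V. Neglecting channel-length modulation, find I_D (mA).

I_D = 0.557 mA

V_GS = V_G = 1.51 V, so V_ov = 1.51 − 0.98 = 0.53 V.
k_n = μ_nC_ox · (W/L) = 3.968 mA/V².
Assume saturation: I_D = ½ k_n V_ov² = 0.5 × 3.968 × 0.53² = 0.557 mA, giving V_DS = V_DD − I_D R_D = 12.5 − 0.557 × 6.46 = 8.9 V.
V_DS = 8.9 V ≥ V_ov = 0.53 V, confirming saturation.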